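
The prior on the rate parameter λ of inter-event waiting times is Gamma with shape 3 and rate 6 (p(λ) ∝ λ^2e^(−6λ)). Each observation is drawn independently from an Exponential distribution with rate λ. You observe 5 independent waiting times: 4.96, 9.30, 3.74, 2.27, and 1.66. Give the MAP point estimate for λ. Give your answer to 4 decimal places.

λ̂_MAP = 0.2506

The Exponential(rate=λ) likelihood is ∝ λ^n e^(−λΣtᵢ). Here n = 5 and Σtᵢ = 4.96 + 9.30 + 3.74 + 2.27 + 1.66 = 21.93.
Posterior ∝ λ^2e^(−6λ) · λ^5e^(−21.93λ) = λ^7e^(−27.93λ), i.e. Gamma(8, 27.93).
Mode = (a−1)/b = 7/27.93 ≈ 0.2506.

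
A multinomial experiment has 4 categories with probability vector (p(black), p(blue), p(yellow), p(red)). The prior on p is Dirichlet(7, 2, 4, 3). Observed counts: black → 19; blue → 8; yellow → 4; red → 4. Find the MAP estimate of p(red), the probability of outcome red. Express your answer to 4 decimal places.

MAP estimate of p(red) = 0.1277

The posterior is Dirichlet(αᵢ + nᵢ) = Dirichlet(26, 10, 8, 7).
For a Dirichlet(a₁,…,a_K) with all aᵢ > 1, the mode has j-th component (aⱼ − 1)/(Σaᵢ − K).
Here Σaᵢ = 51 and K = 4, so p(red) = (7 − 1)/(51 − 4) = 6/47 ≈ 0.1277.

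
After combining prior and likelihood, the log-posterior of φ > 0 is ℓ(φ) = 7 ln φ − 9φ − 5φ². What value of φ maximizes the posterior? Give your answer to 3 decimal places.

φ̂_MAP = 0.500

ℓ'(φ) = 7/φ − 9 − 10φ. Setting this to zero and multiplying by φ: 10φ² + 9φ − 7 = 0.
φ = (−9 + √(9² + 4·10·7)) / (2·10) = (−9 + √361) / 20 = (−9 + 19)/20 = 1/2.
ℓ''(φ) = −7/φ² − 10 < 0, confirming a maximum.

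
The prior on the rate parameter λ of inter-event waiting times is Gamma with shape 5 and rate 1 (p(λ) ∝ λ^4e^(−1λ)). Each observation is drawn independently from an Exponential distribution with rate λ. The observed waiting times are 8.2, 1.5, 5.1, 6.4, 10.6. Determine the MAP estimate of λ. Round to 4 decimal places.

λ̂_MAP = 0.2744

The Exponential(rate=λ) likelihood is ∝ λ^n e^(−λΣtᵢ). Here n = 5 and Σtᵢ = 8.2 + 1.5 + 5.1 + 6.4 + 10.6 = 31.8.
Posterior ∝ λ^4e^(−1λ) · λ^5e^(−31.8λ) = λ^9e^(−32.8λ), i.e. Gamma(10, 32.8).
Mode = (a−1)/b = 9/32.8 ≈ 0.2744.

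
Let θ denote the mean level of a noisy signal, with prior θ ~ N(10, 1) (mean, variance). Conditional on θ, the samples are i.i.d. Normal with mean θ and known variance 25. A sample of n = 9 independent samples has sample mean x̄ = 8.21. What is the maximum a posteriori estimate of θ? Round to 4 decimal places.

θ̂_MAP = 9.5262

n = 9, x̄ = 8.21.
For a Normal prior and Normal likelihood with known variance, the posterior is Normal; its mode equals its mean, the precision-weighted average.
Prior precision 1/σ₀² = 1/1 = 1; data precision n/σ² = 9/25 = 0.36.
θ̂ = (1·10 + 0.36·8.21) / (1 + 0.36) = 12.9556/1.36 = 32389/3400 ≈ 9.5262.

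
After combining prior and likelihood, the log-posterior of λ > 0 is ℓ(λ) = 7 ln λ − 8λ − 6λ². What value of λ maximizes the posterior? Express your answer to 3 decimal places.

λ̂_MAP = 0.500

ℓ'(λ) = 7/λ − 8 − 12λ. Setting this to zero and multiplying by λ: 12λ² + 8λ − 7 = 0.
λ = (−8 + √(8² + 4·12·7)) / (2·12) = (−8 + √400) / 24 = (−8 + 20)/24 = 1/2.
ℓ''(λ) = −7/λ² − 12 < 0, confirming a maximum.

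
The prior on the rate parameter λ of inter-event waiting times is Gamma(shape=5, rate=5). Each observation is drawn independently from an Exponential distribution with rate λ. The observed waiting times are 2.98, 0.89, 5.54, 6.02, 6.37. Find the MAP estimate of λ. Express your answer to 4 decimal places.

The Exponential(rate=λ) likelihood is ∝ λ^n e^(−λΣtᵢ). Here n = 5 and Σtᵢ = 2.98 + 0.89 + 5.54 + 6.02 + 6.37 = 21.80.
Posterior ∝ λ^4e^(−5λ) · λ^5e^(−21.80λ) = λ^9e^(−26.80λ), i.e. Gamma(10, 26.80).
Mode = (a−1)/b = 9/26.80 ≈ 0.3358.

λ̂_MAP = 0.3358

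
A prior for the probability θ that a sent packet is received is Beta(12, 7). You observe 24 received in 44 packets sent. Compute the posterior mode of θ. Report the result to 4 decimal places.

Prior: Beta(12, 7).
Data: 24 successes in 44 trials. The binomial likelihood contributes θ^24(1−θ)^20, so the posterior is Beta(12+24, 7+20) = Beta(36, 27).
For Beta(a, b) with a, b > 1 the mode is (a−1)/(a+b−2) = 35/61 ≈ 0.5738.

θ̂_MAP = 0.5738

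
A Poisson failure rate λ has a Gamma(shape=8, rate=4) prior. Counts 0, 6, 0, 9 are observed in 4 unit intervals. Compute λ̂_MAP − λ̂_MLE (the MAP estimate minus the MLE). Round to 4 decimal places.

Σxᵢ = 15. Posterior is Gamma(23, 8); MAP = (23−1)/8 = 22/8 ≈ 2.75000.
MLE = x̄ = 15/4 ≈ 3.75000.
Difference = 22/8 − 15/4 = -1 ≈ -1.0000.

MAP − MLE = -1.0000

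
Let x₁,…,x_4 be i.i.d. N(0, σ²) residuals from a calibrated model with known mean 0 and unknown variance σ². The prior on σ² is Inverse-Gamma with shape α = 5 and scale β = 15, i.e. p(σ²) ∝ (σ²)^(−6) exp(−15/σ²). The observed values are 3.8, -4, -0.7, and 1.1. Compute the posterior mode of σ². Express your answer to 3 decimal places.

σ̂²_MAP = 3.884

Sum of squared deviations about the known mean: SS = (3.8−0)² + (-4−0)² + (-0.7−0)² + (1.1−0)² = 32.14.
The Normal likelihood contributes (σ²)^(−n/2) exp(−SS/(2σ²)), so the posterior is Inverse-Gamma(α + n/2, β + SS/2) = Inverse-Gamma(7, 31.07).
The mode of Inverse-Gamma(a, b) is b/(a+1) = 31.07/8 ≈ 3.884.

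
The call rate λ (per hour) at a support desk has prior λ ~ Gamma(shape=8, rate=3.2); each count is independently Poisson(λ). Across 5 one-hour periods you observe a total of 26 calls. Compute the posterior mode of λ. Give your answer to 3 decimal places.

Σxᵢ = 26, n = 5.
Posterior ∝ λ^7e^(−3.2λ) · λ^26e^(−5λ) = λ^33e^(−8.2λ), i.e. Gamma(shape=34, rate=8.2).
The mode of a Gamma(a, b) with a ≥ 1 (shape–rate) is (a−1)/b = 33/8.2 ≈ 4.024.

λ̂_MAP = 4.024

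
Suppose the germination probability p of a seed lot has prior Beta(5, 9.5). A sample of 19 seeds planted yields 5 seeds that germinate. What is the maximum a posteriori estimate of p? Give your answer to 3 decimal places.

Prior: Beta(5, 9.5).
Data: 5 successes in 19 trials. The binomial likelihood contributes p^5(1−p)^14, so the posterior is Beta(5+5, 9.5+14) = Beta(10, 23.5).
For Beta(a, b) with a, b > 1 the mode is (a−1)/(a+b−2) = 9/31.5 ≈ 0.286.

p̂_MAP = 0.286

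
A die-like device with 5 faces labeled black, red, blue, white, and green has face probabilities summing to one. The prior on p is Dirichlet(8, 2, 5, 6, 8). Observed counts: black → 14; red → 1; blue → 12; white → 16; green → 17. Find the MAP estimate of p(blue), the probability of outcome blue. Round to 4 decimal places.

MAP estimate of p(blue) = 0.1905

The posterior is Dirichlet(αᵢ + nᵢ) = Dirichlet(22, 3, 17, 22, 25).
For a Dirichlet(a₁,…,a_K) with all aᵢ > 1, the mode has j-th component (aⱼ − 1)/(Σaᵢ − K).
Here Σaᵢ = 89 and K = 5, so p(blue) = (17 − 1)/(89 − 5) = 16/84 ≈ 0.1905.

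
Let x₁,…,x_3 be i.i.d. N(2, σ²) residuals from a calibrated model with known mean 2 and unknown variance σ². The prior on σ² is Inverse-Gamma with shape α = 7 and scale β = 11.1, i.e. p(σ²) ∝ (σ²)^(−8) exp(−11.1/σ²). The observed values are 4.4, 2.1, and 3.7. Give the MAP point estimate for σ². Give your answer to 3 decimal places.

σ̂²_MAP = 1.624

Sum of squared deviations about the known mean: SS = (4.4−2)² + (2.1−2)² + (3.7−2)² = 8.66.
The Normal likelihood contributes (σ²)^(−n/2) exp(−SS/(2σ²)), so the posterior is Inverse-Gamma(α + n/2, β + SS/2) = Inverse-Gamma(8.5, 15.43).
The mode of Inverse-Gamma(a, b) is b/(a+1) = 15.43/9.5 ≈ 1.624.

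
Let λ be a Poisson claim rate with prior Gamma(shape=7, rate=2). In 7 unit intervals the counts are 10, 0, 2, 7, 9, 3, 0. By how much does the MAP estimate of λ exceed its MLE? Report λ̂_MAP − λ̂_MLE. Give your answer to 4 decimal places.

Σxᵢ = 31. Posterior is Gamma(38, 9); MAP = (38−1)/9 = 37/9 ≈ 4.11111.
MLE = x̄ = 31/7 ≈ 4.42857.
Difference = 37/9 − 31/7 = -20/63 ≈ -0.3175.

MAP − MLE = -0.3175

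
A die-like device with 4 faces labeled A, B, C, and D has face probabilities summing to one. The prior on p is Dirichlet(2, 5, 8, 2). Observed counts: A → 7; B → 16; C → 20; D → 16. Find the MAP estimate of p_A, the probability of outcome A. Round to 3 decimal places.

The posterior is Dirichlet(αᵢ + nᵢ) = Dirichlet(9, 21, 28, 18).
For a Dirichlet(a₁,…,a_K) with all aᵢ > 1, the mode has j-th component (aⱼ − 1)/(Σaᵢ − K).
Here Σaᵢ = 76 and K = 4, so p_A = (9 − 1)/(76 − 4) = 8/72 ≈ 0.111.

MAP estimate of p_A = 0.111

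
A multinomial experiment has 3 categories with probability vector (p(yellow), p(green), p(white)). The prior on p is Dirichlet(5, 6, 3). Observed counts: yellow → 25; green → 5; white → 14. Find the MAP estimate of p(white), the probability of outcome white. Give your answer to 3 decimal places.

The posterior is Dirichlet(αᵢ + nᵢ) = Dirichlet(30, 11, 17).
For a Dirichlet(a₁,…,a_K) with all aᵢ > 1, the mode has j-th component (aⱼ − 1)/(Σaᵢ − K).
Here Σaᵢ = 58 and K = 3, so p(white) = (17 − 1)/(58 − 3) = 16/55 ≈ 0.291.

MAP estimate of p(white) = 0.291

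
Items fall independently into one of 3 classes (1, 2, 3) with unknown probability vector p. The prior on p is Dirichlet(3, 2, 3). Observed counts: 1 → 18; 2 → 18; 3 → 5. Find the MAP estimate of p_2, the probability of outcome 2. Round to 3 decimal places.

MAP estimate: 0.413

The posterior is Dirichlet(αᵢ + nᵢ) = Dirichlet(21, 20, 8).
For a Dirichlet(a₁,…,a_K) with all aᵢ > 1, the mode has j-th component (aⱼ − 1)/(Σaᵢ − K).
Here Σaᵢ = 49 and K = 3, so p_2 = (20 − 1)/(49 − 3) = 19/46 ≈ 0.413.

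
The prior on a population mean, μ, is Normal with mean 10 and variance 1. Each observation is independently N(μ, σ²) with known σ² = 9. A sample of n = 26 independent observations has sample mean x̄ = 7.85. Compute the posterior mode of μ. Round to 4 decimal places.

n = 26, x̄ = 7.85.
For a Normal prior and Normal likelihood with known variance, the posterior is Normal; its mode equals its mean, the precision-weighted average.
Prior precision 1/σ₀² = 1/1 = 1; data precision n/σ² = 26/9.
μ̂ = (1·10 + (26/9)·7.85) / (1 + 26/9) = (2941/90)/(35/9) = 2941/350 ≈ 8.4029.

μ̂_MAP = 8.4029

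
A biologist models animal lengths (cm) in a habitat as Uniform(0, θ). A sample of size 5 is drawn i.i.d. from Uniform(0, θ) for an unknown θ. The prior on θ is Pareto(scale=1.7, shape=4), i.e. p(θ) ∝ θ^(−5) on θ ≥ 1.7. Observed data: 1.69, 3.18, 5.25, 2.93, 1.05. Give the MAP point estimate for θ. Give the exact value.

The Uniform(0, θ) likelihood is θ^(−n) for θ ≥ max(xᵢ), zero otherwise. Here max(xᵢ) = 5.25.
Posterior ∝ θ^(−5) · θ^(−5) = θ^(−10) on θ ≥ max(1.7, 5.25) = 5.25.
This density is strictly decreasing in θ, so the posterior mode lies at the lower boundary of the support.

θ̂_MAP = 5.25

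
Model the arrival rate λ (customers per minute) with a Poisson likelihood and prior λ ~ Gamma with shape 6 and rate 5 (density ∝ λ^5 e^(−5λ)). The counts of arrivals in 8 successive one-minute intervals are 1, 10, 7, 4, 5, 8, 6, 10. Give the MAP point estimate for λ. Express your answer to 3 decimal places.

Σxᵢ = 1+10+7+4+5+8+6+10 = 51, with n = 8.
Posterior ∝ λ^5e^(−5λ) · λ^51e^(−8λ) = λ^56e^(−13λ), i.e. Gamma(shape=57, rate=13).
The mode of a Gamma(a, b) with a ≥ 1 (shape–rate) is (a−1)/b = 56/13 ≈ 4.308.

λ̂_MAP = 4.308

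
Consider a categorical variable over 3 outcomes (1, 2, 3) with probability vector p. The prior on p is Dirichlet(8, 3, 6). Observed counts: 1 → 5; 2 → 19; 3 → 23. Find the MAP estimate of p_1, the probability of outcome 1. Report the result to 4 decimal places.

The posterior is Dirichlet(αᵢ + nᵢ) = Dirichlet(13, 22, 29).
For a Dirichlet(a₁,…,a_K) with all aᵢ > 1, the mode has j-th component (aⱼ − 1)/(Σaᵢ − K).
Here Σaᵢ = 64 and K = 3, so p_1 = (13 − 1)/(64 − 3) = 12/61 ≈ 0.1967.

MAP estimate: 0.1967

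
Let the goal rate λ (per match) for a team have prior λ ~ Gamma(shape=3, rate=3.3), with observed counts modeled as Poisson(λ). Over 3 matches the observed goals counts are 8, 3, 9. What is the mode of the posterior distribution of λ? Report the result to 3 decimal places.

Σxᵢ = 8+3+9 = 20, with n = 3.
Posterior ∝ λ^2e^(−3.3λ) · λ^20e^(−3λ) = λ^22e^(−6.3λ), i.e. Gamma(shape=23, rate=6.3).
The mode of a Gamma(a, b) with a ≥ 1 (shape–rate) is (a−1)/b = 22/6.3 ≈ 3.492.

λ̂_MAP = 3.492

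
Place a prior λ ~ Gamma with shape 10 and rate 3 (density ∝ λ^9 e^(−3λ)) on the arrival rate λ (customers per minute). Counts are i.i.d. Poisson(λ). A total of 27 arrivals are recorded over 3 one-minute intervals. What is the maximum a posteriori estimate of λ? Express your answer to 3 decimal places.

λ̂_MAP = 6.000

Σxᵢ = 27, n = 3.
Posterior ∝ λ^9e^(−3λ) · λ^27e^(−3λ) = λ^36e^(−6λ), i.e. Gamma(shape=37, rate=6).
The mode of a Gamma(a, b) with a ≥ 1 (shape–rate) is (a−1)/b = 36/6 ≈ 6.000.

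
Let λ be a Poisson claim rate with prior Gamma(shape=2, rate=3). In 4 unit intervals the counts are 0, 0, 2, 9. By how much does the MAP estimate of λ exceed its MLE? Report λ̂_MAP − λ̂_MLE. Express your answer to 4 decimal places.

Σxᵢ = 11. Posterior is Gamma(13, 7); MAP = (13−1)/7 = 12/7 ≈ 1.71429.
MLE = x̄ = 11/4 ≈ 2.75000.
Difference = 12/7 − 11/4 = -29/28 ≈ -1.0357.

MAP − MLE = -1.0357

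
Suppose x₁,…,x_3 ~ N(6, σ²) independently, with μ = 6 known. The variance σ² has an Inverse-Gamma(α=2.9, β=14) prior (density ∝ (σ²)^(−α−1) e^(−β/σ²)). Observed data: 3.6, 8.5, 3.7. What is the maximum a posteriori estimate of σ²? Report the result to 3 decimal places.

Sum of squared deviations about the known mean: SS = (3.6−6)² + (8.5−6)² + (3.7−6)² = 17.3.
The Normal likelihood contributes (σ²)^(−n/2) exp(−SS/(2σ²)), so the posterior is Inverse-Gamma(α + n/2, β + SS/2) = Inverse-Gamma(4.4, 22.65).
The mode of Inverse-Gamma(a, b) is b/(a+1) = 22.65/5.4 ≈ 4.194.

σ̂²_MAP = 4.194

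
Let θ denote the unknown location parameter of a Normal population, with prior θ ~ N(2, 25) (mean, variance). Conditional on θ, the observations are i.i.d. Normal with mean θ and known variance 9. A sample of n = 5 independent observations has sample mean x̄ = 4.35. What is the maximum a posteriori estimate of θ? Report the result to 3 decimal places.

n = 5, x̄ = 4.35.
For a Normal prior and Normal likelihood with known variance, the posterior is Normal; its mode equals its mean, the precision-weighted average.
Prior precision 1/σ₀² = 1/25 = 0.04; data precision n/σ² = 5/9.
θ̂ = (0.04·2 + (5/9)·4.35) / (0.04 + 5/9) = (749/300)/(134/225) = 2247/536 ≈ 4.192.

θ̂_MAP = 4.192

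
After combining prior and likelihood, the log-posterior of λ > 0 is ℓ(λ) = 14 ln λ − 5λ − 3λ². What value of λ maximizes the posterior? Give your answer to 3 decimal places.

ℓ'(λ) = 14/λ − 5 − 6λ. Setting this to zero and multiplying by λ: 6λ² + 5λ − 14 = 0.
λ = (−5 + √(5² + 4·6·14)) / (2·6) = (−5 + √361) / 12 = (−5 + 19)/12 = 7/6.
ℓ''(λ) = −14/λ² − 6 < 0, confirming a maximum.

λ̂_MAP = 1.167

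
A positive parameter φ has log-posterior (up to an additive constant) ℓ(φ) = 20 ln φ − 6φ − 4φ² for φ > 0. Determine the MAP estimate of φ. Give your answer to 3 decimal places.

ℓ'(φ) = 20/φ − 6 − 8φ. Setting this to zero and multiplying by φ: 8φ² + 6φ − 20 = 0.
φ = (−6 + √(6² + 4·8·20)) / (2·8) = (−6 + √676) / 16 = (−6 + 26)/16 = 5/4.
ℓ''(φ) = −20/φ² − 8 < 0, confirming a maximum.

φ̂_MAP = 1.250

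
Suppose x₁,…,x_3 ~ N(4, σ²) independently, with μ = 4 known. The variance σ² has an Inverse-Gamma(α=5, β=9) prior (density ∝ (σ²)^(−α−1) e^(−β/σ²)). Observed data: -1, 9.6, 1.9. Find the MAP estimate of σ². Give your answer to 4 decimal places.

σ̂²_MAP = 5.2513

Sum of squared deviations about the known mean: SS = (-1−4)² + (9.6−4)² + (1.9−4)² = 60.77.
The Normal likelihood contributes (σ²)^(−n/2) exp(−SS/(2σ²)), so the posterior is Inverse-Gamma(α + n/2, β + SS/2) = Inverse-Gamma(6.5, 39.385).
The mode of Inverse-Gamma(a, b) is b/(a+1) = 39.385/7.5 ≈ 5.2513.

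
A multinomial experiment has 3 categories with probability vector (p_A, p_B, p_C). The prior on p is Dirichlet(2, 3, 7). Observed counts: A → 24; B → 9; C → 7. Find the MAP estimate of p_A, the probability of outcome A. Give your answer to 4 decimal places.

MAP estimate of p_A = 0.5102

The posterior is Dirichlet(αᵢ + nᵢ) = Dirichlet(26, 12, 14).
For a Dirichlet(a₁,…,a_K) with all aᵢ > 1, the mode has j-th component (aⱼ − 1)/(Σaᵢ − K).
Here Σaᵢ = 52 and K = 3, so p_A = (26 − 1)/(52 − 3) = 25/49 ≈ 0.5102.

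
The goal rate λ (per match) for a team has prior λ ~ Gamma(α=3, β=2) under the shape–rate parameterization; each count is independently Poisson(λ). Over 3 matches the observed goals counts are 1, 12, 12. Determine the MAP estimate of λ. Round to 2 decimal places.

λ̂_MAP = 5.40

Σxᵢ = 1+12+12 = 25, with n = 3.
Posterior ∝ λ^2e^(−2λ) · λ^25e^(−3λ) = λ^27e^(−5λ), i.e. Gamma(shape=28, rate=5).
The mode of a Gamma(a, b) with a ≥ 1 (shape–rate) is (a−1)/b = 27/5 ≈ 5.40.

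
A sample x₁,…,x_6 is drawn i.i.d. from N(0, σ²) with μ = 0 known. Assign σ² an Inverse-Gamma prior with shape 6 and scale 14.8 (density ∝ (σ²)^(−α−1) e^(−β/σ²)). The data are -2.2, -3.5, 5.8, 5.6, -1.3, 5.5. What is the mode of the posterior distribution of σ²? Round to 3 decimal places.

σ̂²_MAP = 7.182

Sum of squared deviations about the known mean: SS = (-2.2−0)² + (-3.5−0)² + (5.8−0)² + (5.6−0)² + (-1.3−0)² + (5.5−0)² = 114.03.
The Normal likelihood contributes (σ²)^(−n/2) exp(−SS/(2σ²)), so the posterior is Inverse-Gamma(α + n/2, β + SS/2) = Inverse-Gamma(9, 71.815).
The mode of Inverse-Gamma(a, b) is b/(a+1) = 71.815/10 ≈ 7.182.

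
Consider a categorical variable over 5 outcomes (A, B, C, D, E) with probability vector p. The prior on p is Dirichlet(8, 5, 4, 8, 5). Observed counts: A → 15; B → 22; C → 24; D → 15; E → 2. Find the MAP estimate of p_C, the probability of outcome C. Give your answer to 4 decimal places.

MAP estimate of p_C = 0.2621

The posterior is Dirichlet(αᵢ + nᵢ) = Dirichlet(23, 27, 28, 23, 7).
For a Dirichlet(a₁,…,a_K) with all aᵢ > 1, the mode has j-th component (aⱼ − 1)/(Σaᵢ − K).
Here Σaᵢ = 108 and K = 5, so p_C = (28 − 1)/(108 − 5) = 27/103 ≈ 0.2621.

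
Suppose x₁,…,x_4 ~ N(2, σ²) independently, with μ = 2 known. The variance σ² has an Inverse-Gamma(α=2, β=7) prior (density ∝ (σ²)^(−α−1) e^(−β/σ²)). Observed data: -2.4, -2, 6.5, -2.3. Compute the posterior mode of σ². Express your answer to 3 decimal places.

σ̂²_MAP = 8.810

Sum of squared deviations about the known mean: SS = (-2.4−2)² + (-2−2)² + (6.5−2)² + (-2.3−2)² = 74.1.
The Normal likelihood contributes (σ²)^(−n/2) exp(−SS/(2σ²)), so the posterior is Inverse-Gamma(α + n/2, β + SS/2) = Inverse-Gamma(4, 44.05).
The mode of Inverse-Gamma(a, b) is b/(a+1) = 44.05/5 ≈ 8.810.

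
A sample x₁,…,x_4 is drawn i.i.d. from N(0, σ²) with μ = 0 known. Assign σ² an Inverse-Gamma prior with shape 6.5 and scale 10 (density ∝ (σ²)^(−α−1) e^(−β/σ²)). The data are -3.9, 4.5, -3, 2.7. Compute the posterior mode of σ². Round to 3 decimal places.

σ̂²_MAP = 3.776

Sum of squared deviations about the known mean: SS = (-3.9−0)² + (4.5−0)² + (-3−0)² + (2.7−0)² = 51.75.
The Normal likelihood contributes (σ²)^(−n/2) exp(−SS/(2σ²)), so the posterior is Inverse-Gamma(α + n/2, β + SS/2) = Inverse-Gamma(8.5, 35.875).
The mode of Inverse-Gamma(a, b) is b/(a+1) = 35.875/9.5 ≈ 3.776.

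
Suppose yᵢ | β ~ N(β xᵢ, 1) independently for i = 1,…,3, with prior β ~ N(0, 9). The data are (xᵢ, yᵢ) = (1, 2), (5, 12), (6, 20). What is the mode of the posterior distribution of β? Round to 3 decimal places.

log p(β | y) = −Σ(yᵢ − βxᵢ)²/(2·1) − β²/(2·9) + const.
Setting the derivative to zero: Σxᵢ(yᵢ − βxᵢ)/1 − β/9 = 0, so β = Σxᵢyᵢ / (Σxᵢ² + σ²/τ²).
Σxᵢyᵢ = 1·2 + 5·12 + 6·20 = 182; Σxᵢ² = 62; σ²/τ² = 1/9.
β̂_MAP = 182 / (62 + 1/9) = 182/(559/9) = 126/43 ≈ 2.930.

β̂_MAP = 2.930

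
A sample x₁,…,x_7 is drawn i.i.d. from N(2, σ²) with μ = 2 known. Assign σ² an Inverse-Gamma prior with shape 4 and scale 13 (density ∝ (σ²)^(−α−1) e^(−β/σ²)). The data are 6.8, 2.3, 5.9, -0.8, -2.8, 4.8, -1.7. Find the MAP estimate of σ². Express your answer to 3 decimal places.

σ̂²_MAP = 6.868

Sum of squared deviations about the known mean: SS = (6.8−2)² + (2.3−2)² + (5.9−2)² + (-0.8−2)² + (-2.8−2)² + (4.8−2)² + (-1.7−2)² = 90.75.
The Normal likelihood contributes (σ²)^(−n/2) exp(−SS/(2σ²)), so the posterior is Inverse-Gamma(α + n/2, β + SS/2) = Inverse-Gamma(7.5, 58.375).
The mode of Inverse-Gamma(a, b) is b/(a+1) = 58.375/8.5 ≈ 6.868.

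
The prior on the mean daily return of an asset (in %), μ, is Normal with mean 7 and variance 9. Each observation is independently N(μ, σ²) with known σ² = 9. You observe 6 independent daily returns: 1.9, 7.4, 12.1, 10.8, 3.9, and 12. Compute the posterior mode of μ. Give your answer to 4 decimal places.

μ̂_MAP = 7.8714

n = 6; x̄ = (1.9 + 7.4 + 12.1 + 10.8 + 3.9 + 12)/6 = 48.1/6 = 481/60 ≈ 8.0167.
For a Normal prior and Normal likelihood with known variance, the posterior is Normal; its mode equals its mean, the precision-weighted average.
Prior precision 1/σ₀² = 1/9; data precision n/σ² = 6/9 = 2/3.
μ̂ = ((1/9)·7 + (2/3)·(481/60)) / (1/9 + 2/3) = (551/90)/(7/9) = 551/70 ≈ 7.8714.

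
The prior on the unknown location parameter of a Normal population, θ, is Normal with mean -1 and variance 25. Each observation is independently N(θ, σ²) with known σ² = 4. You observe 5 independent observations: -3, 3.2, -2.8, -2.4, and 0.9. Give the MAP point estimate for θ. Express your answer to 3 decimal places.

θ̂_MAP = -0.826

n = 5; x̄ = ((-3) + 3.2 + (-2.8) + (-2.4) + 0.9)/5 = -4.1/5 = -0.82.
For a Normal prior and Normal likelihood with known variance, the posterior is Normal; its mode equals its mean, the precision-weighted average.
Prior precision 1/σ₀² = 1/25 = 0.04; data precision n/σ² = 5/4 = 1.25.
θ̂ = (0.04·(-1) + 1.25·(-0.82)) / (0.04 + 1.25) = (-1.065)/1.29 = -71/86 ≈ -0.826.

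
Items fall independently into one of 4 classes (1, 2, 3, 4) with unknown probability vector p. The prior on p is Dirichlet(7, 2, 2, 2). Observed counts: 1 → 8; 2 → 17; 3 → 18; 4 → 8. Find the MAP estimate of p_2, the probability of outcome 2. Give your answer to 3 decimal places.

MAP estimate: 0.300

The posterior is Dirichlet(αᵢ + nᵢ) = Dirichlet(15, 19, 20, 10).
For a Dirichlet(a₁,…,a_K) with all aᵢ > 1, the mode has j-th component (aⱼ − 1)/(Σaᵢ − K).
Here Σaᵢ = 64 and K = 4, so p_2 = (19 − 1)/(64 − 4) = 18/60 ≈ 0.300.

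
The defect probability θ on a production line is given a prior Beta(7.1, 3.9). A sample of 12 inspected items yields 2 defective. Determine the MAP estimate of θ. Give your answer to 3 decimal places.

Prior: Beta(7.1, 3.9).
Data: 2 successes in 12 trials. The binomial likelihood contributes θ^2(1−θ)^10, so the posterior is Beta(7.1+2, 3.9+10) = Beta(9.1, 13.9).
For Beta(a, b) with a, b > 1 the mode is (a−1)/(a+b−2) = 8.1/21 ≈ 0.386.

θ̂_MAP = 0.386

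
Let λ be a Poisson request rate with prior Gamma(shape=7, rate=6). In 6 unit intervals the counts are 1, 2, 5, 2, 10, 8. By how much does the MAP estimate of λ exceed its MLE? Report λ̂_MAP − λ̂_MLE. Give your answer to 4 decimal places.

Σxᵢ = 28. Posterior is Gamma(35, 12); MAP = (35−1)/12 = 34/12 ≈ 2.83333.
MLE = x̄ = 28/6 ≈ 4.66667.
Difference = 34/12 − 28/6 = -11/6 ≈ -1.8333.

MAP − MLE = -1.8333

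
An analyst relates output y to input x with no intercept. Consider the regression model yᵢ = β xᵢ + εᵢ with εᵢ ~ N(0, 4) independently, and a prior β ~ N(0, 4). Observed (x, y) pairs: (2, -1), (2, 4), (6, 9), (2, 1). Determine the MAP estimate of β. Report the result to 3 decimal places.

β̂_MAP = 1.265

log p(β | y) = −Σ(yᵢ − βxᵢ)²/(2·4) − β²/(2·4) + const.
Setting the derivative to zero: Σxᵢ(yᵢ − βxᵢ)/4 − β/4 = 0, so β = Σxᵢyᵢ / (Σxᵢ² + σ²/τ²).
Σxᵢyᵢ = 2·(-1) + 2·4 + 6·9 + 2·1 = 62; Σxᵢ² = 48; σ²/τ² = 1.
β̂_MAP = 62 / (48 + 1) = 62/49 ≈ 1.265.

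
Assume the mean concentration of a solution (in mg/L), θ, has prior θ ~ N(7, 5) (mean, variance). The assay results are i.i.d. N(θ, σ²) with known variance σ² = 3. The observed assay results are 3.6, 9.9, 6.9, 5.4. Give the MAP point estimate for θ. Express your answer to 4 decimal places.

n = 4; x̄ = (3.6 + 9.9 + 6.9 + 5.4)/4 = 25.8/4 = 6.45.
For a Normal prior and Normal likelihood with known variance, the posterior is Normal; its mode equals its mean, the precision-weighted average.
Prior precision 1/σ₀² = 1/5 = 0.2; data precision n/σ² = 4/3.
θ̂ = (0.2·7 + (4/3)·6.45) / (0.2 + 4/3) = 10/(23/15) = 150/23 ≈ 6.5217.

θ̂_MAP = 6.5217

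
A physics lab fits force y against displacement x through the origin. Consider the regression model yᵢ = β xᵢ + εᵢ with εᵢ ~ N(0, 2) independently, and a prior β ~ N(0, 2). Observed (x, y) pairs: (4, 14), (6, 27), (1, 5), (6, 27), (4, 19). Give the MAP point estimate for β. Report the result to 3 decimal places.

β̂_MAP = 4.349

log p(β | y) = −Σ(yᵢ − βxᵢ)²/(2·2) − β²/(2·2) + const.
Setting the derivative to zero: Σxᵢ(yᵢ − βxᵢ)/2 − β/2 = 0, so β = Σxᵢyᵢ / (Σxᵢ² + σ²/τ²).
Σxᵢyᵢ = 4·14 + 6·27 + 1·5 + 6·27 + 4·19 = 461; Σxᵢ² = 105; σ²/τ² = 1.
β̂_MAP = 461 / (105 + 1) = 461/106 ≈ 4.349.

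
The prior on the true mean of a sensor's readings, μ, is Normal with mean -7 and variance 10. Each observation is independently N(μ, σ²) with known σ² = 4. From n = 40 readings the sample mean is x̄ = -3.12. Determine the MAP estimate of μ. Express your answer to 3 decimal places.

n = 40, x̄ = -3.12.
For a Normal prior and Normal likelihood with known variance, the posterior is Normal; its mode equals its mean, the precision-weighted average.
Prior precision 1/σ₀² = 1/10 = 0.1; data precision n/σ² = 40/4 = 10.
μ̂ = (0.1·(-7) + 10·(-3.12)) / (0.1 + 10) = (-31.9)/10.1 = -319/101 ≈ -3.158.

μ̂_MAP = -3.158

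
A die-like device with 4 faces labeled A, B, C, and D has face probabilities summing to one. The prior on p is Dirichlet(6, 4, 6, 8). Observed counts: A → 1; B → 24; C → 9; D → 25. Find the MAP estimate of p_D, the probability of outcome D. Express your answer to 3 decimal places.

The posterior is Dirichlet(αᵢ + nᵢ) = Dirichlet(7, 28, 15, 33).
For a Dirichlet(a₁,…,a_K) with all aᵢ > 1, the mode has j-th component (aⱼ − 1)/(Σaᵢ − K).
Here Σaᵢ = 83 and K = 4, so p_D = (33 − 1)/(83 − 4) = 32/79 ≈ 0.405.

MAP estimate of p_D = 0.405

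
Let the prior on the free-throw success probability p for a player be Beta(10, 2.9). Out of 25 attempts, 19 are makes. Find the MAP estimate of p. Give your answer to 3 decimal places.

Prior: Beta(10, 2.9).
Data: 19 successes in 25 trials. The binomial likelihood contributes p^19(1−p)^6, so the posterior is Beta(10+19, 2.9+6) = Beta(29, 8.9).
For Beta(a, b) with a, b > 1 the mode is (a−1)/(a+b−2) = 28/35.9 ≈ 0.780.

p̂_MAP = 0.780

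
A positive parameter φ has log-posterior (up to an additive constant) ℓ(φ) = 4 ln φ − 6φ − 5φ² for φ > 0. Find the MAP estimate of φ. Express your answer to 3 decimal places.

ℓ'(φ) = 4/φ − 6 − 10φ. Setting this to zero and multiplying by φ: 10φ² + 6φ − 4 = 0.
φ = (−6 + √(6² + 4·10·4)) / (2·10) = (−6 + √196) / 20 = (−6 + 14)/20 = 2/5.
ℓ''(φ) = −4/φ² − 10 < 0, confirming a maximum.

φ̂_MAP = 0.400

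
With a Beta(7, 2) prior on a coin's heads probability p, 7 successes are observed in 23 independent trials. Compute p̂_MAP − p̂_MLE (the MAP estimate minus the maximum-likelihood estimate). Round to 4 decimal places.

MAP − MLE = 0.1290

Posterior is Beta(14, 18); MAP = (14−1)/(32−2) = 13/30 ≈ 0.43333.
MLE ignores the prior: p̂_MLE = k/n = 7/23 ≈ 0.30435.
Difference = 13/30 − 7/23 = 89/690 ≈ 0.1290.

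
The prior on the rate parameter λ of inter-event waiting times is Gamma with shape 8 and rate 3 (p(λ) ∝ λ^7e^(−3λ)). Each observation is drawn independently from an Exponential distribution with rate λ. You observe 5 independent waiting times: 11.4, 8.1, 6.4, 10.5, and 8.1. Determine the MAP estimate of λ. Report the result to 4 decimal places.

The Exponential(rate=λ) likelihood is ∝ λ^n e^(−λΣtᵢ). Here n = 5 and Σtᵢ = 11.4 + 8.1 + 6.4 + 10.5 + 8.1 = 44.5.
Posterior ∝ λ^7e^(−3λ) · λ^5e^(−44.5λ) = λ^12e^(−47.5λ), i.e. Gamma(13, 47.5).
Mode = (a−1)/b = 12/47.5 ≈ 0.2526.

λ̂_MAP = 0.2526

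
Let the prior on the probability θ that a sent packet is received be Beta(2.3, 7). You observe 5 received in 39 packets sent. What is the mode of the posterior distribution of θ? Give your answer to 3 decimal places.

Prior: Beta(2.3, 7).
Data: 5 successes in 39 trials. The binomial likelihood contributes θ^5(1−θ)^34, so the posterior is Beta(2.3+5, 7+34) = Beta(7.3, 41).
For Beta(a, b) with a, b > 1 the mode is (a−1)/(a+b−2) = 6.3/46.3 ≈ 0.136.

θ̂_MAP = 0.136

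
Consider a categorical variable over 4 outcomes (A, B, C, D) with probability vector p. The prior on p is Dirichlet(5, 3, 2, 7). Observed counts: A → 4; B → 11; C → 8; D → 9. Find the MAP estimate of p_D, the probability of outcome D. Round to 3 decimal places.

MAP estimate of p_D = 0.333

The posterior is Dirichlet(αᵢ + nᵢ) = Dirichlet(9, 14, 10, 16).
For a Dirichlet(a₁,…,a_K) with all aᵢ > 1, the mode has j-th component (aⱼ − 1)/(Σaᵢ − K).
Here Σaᵢ = 49 and K = 4, so p_D = (16 − 1)/(49 − 4) = 15/45 ≈ 0.333.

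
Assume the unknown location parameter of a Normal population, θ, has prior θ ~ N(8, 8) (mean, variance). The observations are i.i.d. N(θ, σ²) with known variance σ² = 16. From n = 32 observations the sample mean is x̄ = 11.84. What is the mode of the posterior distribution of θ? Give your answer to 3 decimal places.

θ̂_MAP = 11.614

n = 32, x̄ = 11.84.
For a Normal prior and Normal likelihood with known variance, the posterior is Normal; its mode equals its mean, the precision-weighted average.
Prior precision 1/σ₀² = 1/8 = 0.125; data precision n/σ² = 32/16 = 2.
θ̂ = (0.125·8 + 2·11.84) / (0.125 + 2) = 24.68/2.125 = 4936/425 ≈ 11.614.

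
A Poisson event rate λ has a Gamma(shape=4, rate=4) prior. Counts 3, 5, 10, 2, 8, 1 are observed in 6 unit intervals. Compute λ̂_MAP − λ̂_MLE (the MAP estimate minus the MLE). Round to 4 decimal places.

MAP − MLE = -1.6333

Σxᵢ = 29. Posterior is Gamma(33, 10); MAP = (33−1)/10 = 32/10 ≈ 3.20000.
MLE = x̄ = 29/6 ≈ 4.83333.
Difference = 32/10 − 29/6 = -49/30 ≈ -1.6333.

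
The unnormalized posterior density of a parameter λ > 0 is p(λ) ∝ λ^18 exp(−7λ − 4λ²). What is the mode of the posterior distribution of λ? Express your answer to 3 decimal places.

λ̂_MAP = 1.125

ℓ'(λ) = 18/λ − 7 − 8λ. Setting this to zero and multiplying by λ: 8λ² + 7λ − 18 = 0.
λ = (−7 + √(7² + 4·8·18)) / (2·8) = (−7 + √625) / 16 = (−7 + 25)/16 = 9/8.
ℓ''(λ) = −18/λ² − 8 < 0, confirming a maximum.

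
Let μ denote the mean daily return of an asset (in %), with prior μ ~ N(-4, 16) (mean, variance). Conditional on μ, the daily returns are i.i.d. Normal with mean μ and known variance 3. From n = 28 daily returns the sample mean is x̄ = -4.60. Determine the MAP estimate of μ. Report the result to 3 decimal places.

μ̂_MAP = -4.596

n = 28, x̄ = -4.60.
For a Normal prior and Normal likelihood with known variance, the posterior is Normal; its mode equals its mean, the precision-weighted average.
Prior precision 1/σ₀² = 1/16 = 0.0625; data precision n/σ² = 28/3.
μ̂ = (0.0625·(-4) + (28/3)·(-4.6)) / (0.0625 + 28/3) = (-2591/60)/(451/48) = -10364/2255 ≈ -4.596.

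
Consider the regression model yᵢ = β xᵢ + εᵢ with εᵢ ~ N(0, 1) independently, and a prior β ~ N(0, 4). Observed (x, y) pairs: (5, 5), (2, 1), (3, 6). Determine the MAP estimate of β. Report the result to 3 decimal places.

β̂_MAP = 1.176

log p(β | y) = −Σ(yᵢ − βxᵢ)²/(2·1) − β²/(2·4) + const.
Setting the derivative to zero: Σxᵢ(yᵢ − βxᵢ)/1 − β/4 = 0, so β = Σxᵢyᵢ / (Σxᵢ² + σ²/τ²).
Σxᵢyᵢ = 5·5 + 2·1 + 3·6 = 45; Σxᵢ² = 38; σ²/τ² = 0.25.
β̂_MAP = 45 / (38 + 0.25) = 45/38.25 ≈ 1.176.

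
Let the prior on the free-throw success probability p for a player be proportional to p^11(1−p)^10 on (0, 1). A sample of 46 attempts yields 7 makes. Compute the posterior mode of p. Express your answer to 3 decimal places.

The prior density ∝ p^11(1−p)^10 is the kernel of Beta(12, 11).
Data: 7 successes in 46 trials. The binomial likelihood contributes p^7(1−p)^39, so the posterior is Beta(12+7, 11+39) = Beta(19, 50).
For Beta(a, b) with a, b > 1 the mode is (a−1)/(a+b−2) = 18/67 ≈ 0.269.

p̂_MAP = 0.269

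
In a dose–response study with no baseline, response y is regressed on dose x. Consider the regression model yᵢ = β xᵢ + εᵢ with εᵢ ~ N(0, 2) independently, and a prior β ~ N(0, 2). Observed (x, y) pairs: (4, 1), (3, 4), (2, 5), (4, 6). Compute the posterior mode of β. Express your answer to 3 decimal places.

β̂_MAP = 1.087

log p(β | y) = −Σ(yᵢ − βxᵢ)²/(2·2) − β²/(2·2) + const.
Setting the derivative to zero: Σxᵢ(yᵢ − βxᵢ)/2 − β/2 = 0, so β = Σxᵢyᵢ / (Σxᵢ² + σ²/τ²).
Σxᵢyᵢ = 4·1 + 3·4 + 2·5 + 4·6 = 50; Σxᵢ² = 45; σ²/τ² = 1.
β̂_MAP = 50 / (45 + 1) = 50/46 ≈ 1.087.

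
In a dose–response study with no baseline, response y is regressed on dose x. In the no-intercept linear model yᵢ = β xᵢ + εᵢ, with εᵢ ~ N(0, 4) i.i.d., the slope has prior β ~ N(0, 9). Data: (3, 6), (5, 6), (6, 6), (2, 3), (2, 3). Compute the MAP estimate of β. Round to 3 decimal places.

β̂_MAP = 1.224

log p(β | y) = −Σ(yᵢ − βxᵢ)²/(2·4) − β²/(2·9) + const.
Setting the derivative to zero: Σxᵢ(yᵢ − βxᵢ)/4 − β/9 = 0, so β = Σxᵢyᵢ / (Σxᵢ² + σ²/τ²).
Σxᵢyᵢ = 3·6 + 5·6 + 6·6 + 2·3 + 2·3 = 96; Σxᵢ² = 78; σ²/τ² = 4/9.
β̂_MAP = 96 / (78 + 4/9) = 96/(706/9) = 432/353 ≈ 1.224.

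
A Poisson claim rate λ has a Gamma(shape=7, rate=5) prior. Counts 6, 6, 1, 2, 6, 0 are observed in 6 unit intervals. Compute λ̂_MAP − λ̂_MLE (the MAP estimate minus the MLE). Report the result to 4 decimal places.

Σxᵢ = 21. Posterior is Gamma(28, 11); MAP = (28−1)/11 = 27/11 ≈ 2.45455.
MLE = x̄ = 21/6 ≈ 3.50000.
Difference = 27/11 − 21/6 = -23/22 ≈ -1.0455.

MAP − MLE = -1.0455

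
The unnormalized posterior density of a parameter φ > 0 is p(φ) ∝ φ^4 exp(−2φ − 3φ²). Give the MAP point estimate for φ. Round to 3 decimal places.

φ̂_MAP = 0.667

ℓ'(φ) = 4/φ − 2 − 6φ. Setting this to zero and multiplying by φ: 6φ² + 2φ − 4 = 0.
φ = (−2 + √(2² + 4·6·4)) / (2·6) = (−2 + √100) / 12 = (−2 + 10)/12 = 2/3.
ℓ''(φ) = −4/φ² − 6 < 0, confirming a maximum.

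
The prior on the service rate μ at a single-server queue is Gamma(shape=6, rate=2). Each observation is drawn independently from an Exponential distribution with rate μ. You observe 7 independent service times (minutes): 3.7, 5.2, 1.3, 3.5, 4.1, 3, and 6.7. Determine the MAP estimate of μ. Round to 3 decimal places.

μ̂_MAP = 0.407

The Exponential(rate=μ) likelihood is ∝ μ^n e^(−μΣtᵢ). Here n = 7 and Σtᵢ = 3.7 + 5.2 + 1.3 + 3.5 + 4.1 + 3 + 6.7 = 27.5.
Posterior ∝ μ^5e^(−2μ) · μ^7e^(−27.5μ) = μ^12e^(−29.5μ), i.e. Gamma(13, 29.5).
Mode = (a−1)/b = 12/29.5 ≈ 0.407.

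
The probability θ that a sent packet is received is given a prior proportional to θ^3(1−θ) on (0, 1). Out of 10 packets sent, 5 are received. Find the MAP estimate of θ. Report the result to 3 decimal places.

θ̂_MAP = 0.571

The prior density ∝ θ^3(1−θ)^1 is the kernel of Beta(4, 2).
Data: 5 successes in 10 trials. The binomial likelihood contributes θ^5(1−θ)^5, so the posterior is Beta(4+5, 2+5) = Beta(9, 7).
For Beta(a, b) with a, b > 1 the mode is (a−1)/(a+b−2) = 8/14 ≈ 0.571.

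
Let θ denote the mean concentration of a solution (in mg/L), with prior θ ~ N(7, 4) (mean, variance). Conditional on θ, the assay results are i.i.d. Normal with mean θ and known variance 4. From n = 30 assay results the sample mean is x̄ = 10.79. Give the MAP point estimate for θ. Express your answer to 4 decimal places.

θ̂_MAP = 10.6677

n = 30, x̄ = 10.79.
For a Normal prior and Normal likelihood with known variance, the posterior is Normal; its mode equals its mean, the precision-weighted average.
Prior precision 1/σ₀² = 1/4 = 0.25; data precision n/σ² = 30/4 = 7.5.
θ̂ = (0.25·7 + 7.5·10.79) / (0.25 + 7.5) = 82.675/7.75 = 3307/310 ≈ 10.6677.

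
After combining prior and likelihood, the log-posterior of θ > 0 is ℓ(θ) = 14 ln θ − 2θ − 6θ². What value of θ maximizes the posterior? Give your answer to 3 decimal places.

ℓ'(θ) = 14/θ − 2 − 12θ. Setting this to zero and multiplying by θ: 12θ² + 2θ − 14 = 0.
θ = (−2 + √(2² + 4·12·14)) / (2·12) = (−2 + √676) / 24 = (−2 + 26)/24 = 1.
ℓ''(θ) = −14/θ² − 12 < 0, confirming a maximum.

θ̂_MAP = 1.000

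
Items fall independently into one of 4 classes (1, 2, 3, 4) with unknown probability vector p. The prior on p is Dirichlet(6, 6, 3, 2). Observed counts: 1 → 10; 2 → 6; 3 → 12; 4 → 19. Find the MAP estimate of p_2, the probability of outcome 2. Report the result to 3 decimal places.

MAP estimate: 0.183

The posterior is Dirichlet(αᵢ + nᵢ) = Dirichlet(16, 12, 15, 21).
For a Dirichlet(a₁,…,a_K) with all aᵢ > 1, the mode has j-th component (aⱼ − 1)/(Σaᵢ − K).
Here Σaᵢ = 64 and K = 4, so p_2 = (12 − 1)/(64 − 4) = 11/60 ≈ 0.183.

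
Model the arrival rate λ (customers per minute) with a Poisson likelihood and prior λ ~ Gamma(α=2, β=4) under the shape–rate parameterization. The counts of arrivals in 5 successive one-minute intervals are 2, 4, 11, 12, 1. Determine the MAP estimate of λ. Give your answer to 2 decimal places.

Σxᵢ = 2+4+11+12+1 = 30, with n = 5.
Posterior ∝ λe^(−4λ) · λ^30e^(−5λ) = λ^31e^(−9λ), i.e. Gamma(shape=32, rate=9).
The mode of a Gamma(a, b) with a ≥ 1 (shape–rate) is (a−1)/b = 31/9 ≈ 3.44.

λ̂_MAP = 3.44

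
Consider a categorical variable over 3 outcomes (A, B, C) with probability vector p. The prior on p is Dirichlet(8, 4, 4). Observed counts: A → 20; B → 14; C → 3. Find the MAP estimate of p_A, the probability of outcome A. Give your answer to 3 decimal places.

MAP estimate of p_A = 0.540

The posterior is Dirichlet(αᵢ + nᵢ) = Dirichlet(28, 18, 7).
For a Dirichlet(a₁,…,a_K) with all aᵢ > 1, the mode has j-th component (aⱼ − 1)/(Σaᵢ − K).
Here Σaᵢ = 53 and K = 3, so p_A = (28 − 1)/(53 − 3) = 27/50 ≈ 0.540.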